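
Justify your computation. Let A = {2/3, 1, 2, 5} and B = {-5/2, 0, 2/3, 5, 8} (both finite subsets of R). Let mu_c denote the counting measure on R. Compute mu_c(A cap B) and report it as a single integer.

Counting measure on a finite set equals cardinality. mu_c(A cap B) = |A cap B| (elements appearing in both).
Enumerating the elements of A that also lie in B gives 2 element(s).
So mu_c(A cap B) = 2.

2


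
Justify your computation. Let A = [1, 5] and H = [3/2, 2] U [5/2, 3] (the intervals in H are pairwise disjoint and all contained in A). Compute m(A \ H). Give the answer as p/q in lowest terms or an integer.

The ambient interval has length m(A) = 5 - 1 = 4.
Since the holes are disjoint and sit inside A, by finite additivity
  m(H) = sum_i (b_i - a_i), and m(A \ H) = m(A) - m(H).
Computing the hole measures:
  m(H_1) = 2 - 3/2 = 1/2.
  m(H_2) = 3 - 5/2 = 1/2.
Summed: m(H) = 1/2 + 1/2 = 1.
So m(A \ H) = 4 - 1 = 3.

3


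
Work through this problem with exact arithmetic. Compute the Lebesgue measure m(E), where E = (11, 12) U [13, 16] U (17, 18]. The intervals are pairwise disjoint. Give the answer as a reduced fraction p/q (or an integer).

For pairwise disjoint intervals, m(union_i I_i) = sum_i m(I_i),
and m is invariant under swapping open/closed endpoints (single points have measure 0).
So m(E) = sum_i (b_i - a_i).
  I_1 has length 12 - 11 = 1.
  I_2 has length 16 - 13 = 3.
  I_3 has length 18 - 17 = 1.
Summing:
  m(E) = 1 + 3 + 1 = 5.

5


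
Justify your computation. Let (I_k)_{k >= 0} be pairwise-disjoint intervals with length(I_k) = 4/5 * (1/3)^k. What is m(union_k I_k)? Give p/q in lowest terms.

By countable additivity of the Lebesgue measure on pairwise disjoint measurable sets,
  m(union_{k >= 0} I_k) = sum_{k >= 0} m(I_k) = sum_{k >= 0} a * r^k,
  with a = 4/5 and r = 1/3.
Since 0 < r = 1/3 < 1, the geometric series converges:
  sum_{k >= 0} a * r^k = a / (1 - r).
  = 4/5 / (1 - 1/3)
  = 4/5 / (2/3)
  = 6/5.

6/5


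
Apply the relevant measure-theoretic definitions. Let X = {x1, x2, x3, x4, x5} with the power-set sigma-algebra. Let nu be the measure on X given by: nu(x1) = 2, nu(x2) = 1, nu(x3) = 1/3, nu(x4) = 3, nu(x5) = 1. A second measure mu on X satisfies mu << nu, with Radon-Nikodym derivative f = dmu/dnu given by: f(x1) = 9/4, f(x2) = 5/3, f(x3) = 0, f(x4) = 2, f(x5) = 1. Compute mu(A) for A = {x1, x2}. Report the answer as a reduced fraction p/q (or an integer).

By the defining property of the Radon-Nikodym derivative, for every measurable set A,
  mu(A) = integral_A f dnu.
Since nu is a discrete measure concentrated on the atoms of X, the integral over A reduces to the sum
  mu(A) = sum_{x in A} f(x) * nu({x}).
Computing each term:
  x1: f(x1) * nu(x1) = 9/4 * 2 = 9/2.
  x2: f(x2) * nu(x2) = 5/3 * 1 = 5/3.
Summing: mu(A) = 9/2 + 5/3 = 37/6.

37/6


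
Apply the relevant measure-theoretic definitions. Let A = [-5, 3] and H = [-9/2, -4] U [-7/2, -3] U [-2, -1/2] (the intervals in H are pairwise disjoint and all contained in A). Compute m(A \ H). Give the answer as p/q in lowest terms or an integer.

The ambient interval has length m(A) = 3 - (-5) = 8.
Since the holes are disjoint and sit inside A, by finite additivity
  m(H) = sum_i (b_i - a_i), and m(A \ H) = m(A) - m(H).
Computing the hole measures:
  m(H_1) = -4 - (-9/2) = 1/2.
  m(H_2) = -3 - (-7/2) = 1/2.
  m(H_3) = -1/2 - (-2) = 3/2.
Summed: m(H) = 1/2 + 1/2 + 3/2 = 5/2.
So m(A \ H) = 8 - 5/2 = 11/2.

11/2


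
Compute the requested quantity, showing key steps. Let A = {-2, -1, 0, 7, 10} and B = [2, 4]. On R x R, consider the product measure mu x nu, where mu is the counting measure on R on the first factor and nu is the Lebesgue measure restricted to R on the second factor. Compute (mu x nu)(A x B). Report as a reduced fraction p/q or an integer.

For a measurable rectangle A x B, the product measure satisfies
  (mu x nu)(A x B) = mu(A) * nu(B).
  mu(A) = 5.
  nu(B) = 2.
  (mu x nu)(A x B) = 5 * 2 = 10.

10


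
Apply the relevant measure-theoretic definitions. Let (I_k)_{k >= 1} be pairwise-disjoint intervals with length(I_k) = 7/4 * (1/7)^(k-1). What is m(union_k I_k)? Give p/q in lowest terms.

By countable additivity of the Lebesgue measure on pairwise disjoint measurable sets,
  m(union_{k >= 1} I_k) = sum_{k >= 1} m(I_k) = sum_{k >= 1} a * r^(k-1),
  with a = 7/4 and r = 1/7.
Since 0 < r = 1/7 < 1, the geometric series converges:
  sum_{k >= 1} a * r^(k-1) = a / (1 - r).
  = 7/4 / (1 - 1/7)
  = 7/4 / (6/7)
  = 49/24.

49/24


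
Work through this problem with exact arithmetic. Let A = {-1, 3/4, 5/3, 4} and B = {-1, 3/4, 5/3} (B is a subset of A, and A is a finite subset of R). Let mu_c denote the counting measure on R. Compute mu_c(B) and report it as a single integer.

Counting measure assigns mu_c(E) = |E| (number of elements) when E is finite.
B has 3 element(s), so mu_c(B) = 3.

3


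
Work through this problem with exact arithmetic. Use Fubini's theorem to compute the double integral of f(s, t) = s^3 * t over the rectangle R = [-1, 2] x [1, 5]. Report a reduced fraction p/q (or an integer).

f(s, t) is a tensor product of a function of s and a function of t, and both factors are bounded continuous (hence Lebesgue integrable) on the rectangle, so Fubini's theorem applies:
  integral_R f d(m x m) = (integral_a1^b1 s^3 ds) * (integral_a2^b2 t dt).
Inner integral in s: integral_{-1}^{2} s^3 ds = (2^4 - (-1)^4)/4
  = 15/4.
Inner integral in t: integral_{1}^{5} t dt = (5^2 - 1^2)/2
  = 12.
Product: (15/4) * (12) = 45.

45


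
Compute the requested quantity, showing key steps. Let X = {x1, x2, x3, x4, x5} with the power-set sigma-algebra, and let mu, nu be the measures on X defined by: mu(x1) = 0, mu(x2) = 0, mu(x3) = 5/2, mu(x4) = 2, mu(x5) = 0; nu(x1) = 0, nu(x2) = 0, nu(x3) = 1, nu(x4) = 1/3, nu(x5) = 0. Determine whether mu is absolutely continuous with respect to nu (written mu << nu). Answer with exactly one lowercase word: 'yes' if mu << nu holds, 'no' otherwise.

mu << nu means: every nu-null measurable set is also mu-null; equivalently, for every atom x, if nu({x}) = 0 then mu({x}) = 0.
Checking each atom:
  x1: nu = 0, mu = 0 -> consistent with mu << nu.
  x2: nu = 0, mu = 0 -> consistent with mu << nu.
  x3: nu = 1 > 0 -> no constraint.
  x4: nu = 1/3 > 0 -> no constraint.
  x5: nu = 0, mu = 0 -> consistent with mu << nu.
No atom violates the condition. Therefore mu << nu.

yes


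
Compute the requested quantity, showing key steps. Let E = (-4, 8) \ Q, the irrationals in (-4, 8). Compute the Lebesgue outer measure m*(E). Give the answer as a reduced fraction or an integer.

The interval I = (-4, 8) has m(I) = 8 - (-4) = 12 (endpoints are measure-zero, so open/closed/half-open agree). Write I = (I cap Q) u (I \ Q). The rationals in I are countable, so m*(I cap Q) = 0 (cover each rational by intervals whose total length is arbitrarily small). By countable subadditivity m*(I) <= m*(I cap Q) + m*(I \ Q), hence m*(I \ Q) >= m(I) = 12. The reverse inequality m*(I \ Q) <= m*(I) = 12 is trivial since (I \ Q) is a subset of I. Therefore m*(I \ Q) = 12.

12


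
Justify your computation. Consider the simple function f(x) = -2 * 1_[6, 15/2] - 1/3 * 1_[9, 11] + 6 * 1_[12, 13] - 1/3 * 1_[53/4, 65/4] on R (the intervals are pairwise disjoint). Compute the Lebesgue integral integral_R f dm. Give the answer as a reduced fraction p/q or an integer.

For a simple function f = sum_i c_i * 1_{A_i} with disjoint A_i,
  integral f dm = sum_i c_i * m(A_i).
Lengths of the A_i:
  m(A_1) = 15/2 - 6 = 3/2.
  m(A_2) = 11 - 9 = 2.
  m(A_3) = 13 - 12 = 1.
  m(A_4) = 65/4 - 53/4 = 3.
Contributions c_i * m(A_i):
  (-2) * (3/2) = -3.
  (-1/3) * (2) = -2/3.
  (6) * (1) = 6.
  (-1/3) * (3) = -1.
Total: -3 - 2/3 + 6 - 1 = 4/3.

4/3


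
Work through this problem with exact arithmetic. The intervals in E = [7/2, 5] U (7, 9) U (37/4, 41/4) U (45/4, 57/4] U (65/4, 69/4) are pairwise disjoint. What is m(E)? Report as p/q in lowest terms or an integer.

For pairwise disjoint intervals, m(union_i I_i) = sum_i m(I_i),
and m is invariant under swapping open/closed endpoints (single points have measure 0).
So m(E) = sum_i (b_i - a_i).
  I_1 has length 5 - 7/2 = 3/2.
  I_2 has length 9 - 7 = 2.
  I_3 has length 41/4 - 37/4 = 1.
  I_4 has length 57/4 - 45/4 = 3.
  I_5 has length 69/4 - 65/4 = 1.
Summing:
  m(E) = 3/2 + 2 + 1 + 3 + 1 = 17/2.

17/2


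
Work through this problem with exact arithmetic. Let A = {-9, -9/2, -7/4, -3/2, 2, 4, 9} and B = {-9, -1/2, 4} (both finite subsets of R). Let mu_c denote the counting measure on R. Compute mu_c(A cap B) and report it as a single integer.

Counting measure on a finite set equals cardinality. mu_c(A cap B) = |A cap B| (elements appearing in both).
Enumerating the elements of A that also lie in B gives 2 element(s).
So mu_c(A cap B) = 2.

2


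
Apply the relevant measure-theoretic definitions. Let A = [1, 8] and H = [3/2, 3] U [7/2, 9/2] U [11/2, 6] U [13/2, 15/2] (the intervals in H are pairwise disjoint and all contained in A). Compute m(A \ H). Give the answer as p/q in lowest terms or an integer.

The ambient interval has length m(A) = 8 - 1 = 7.
Since the holes are disjoint and sit inside A, by finite additivity
  m(H) = sum_i (b_i - a_i), and m(A \ H) = m(A) - m(H).
Computing the hole measures:
  m(H_1) = 3 - 3/2 = 3/2.
  m(H_2) = 9/2 - 7/2 = 1.
  m(H_3) = 6 - 11/2 = 1/2.
  m(H_4) = 15/2 - 13/2 = 1.
Summed: m(H) = 3/2 + 1 + 1/2 + 1 = 4.
So m(A \ H) = 7 - 4 = 3.

3


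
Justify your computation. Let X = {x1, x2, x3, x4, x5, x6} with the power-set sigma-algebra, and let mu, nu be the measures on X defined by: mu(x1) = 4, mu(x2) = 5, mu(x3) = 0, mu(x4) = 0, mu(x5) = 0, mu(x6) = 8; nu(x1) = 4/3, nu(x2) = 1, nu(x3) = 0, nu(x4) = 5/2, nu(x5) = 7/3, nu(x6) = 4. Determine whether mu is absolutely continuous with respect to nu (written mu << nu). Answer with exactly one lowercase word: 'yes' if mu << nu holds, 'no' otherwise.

mu << nu means: every nu-null measurable set is also mu-null; equivalently, for every atom x, if nu({x}) = 0 then mu({x}) = 0.
Checking each atom:
  x1: nu = 4/3 > 0 -> no constraint.
  x2: nu = 1 > 0 -> no constraint.
  x3: nu = 0, mu = 0 -> consistent with mu << nu.
  x4: nu = 5/2 > 0 -> no constraint.
  x5: nu = 7/3 > 0 -> no constraint.
  x6: nu = 4 > 0 -> no constraint.
No atom violates the condition. Therefore mu << nu.

yes


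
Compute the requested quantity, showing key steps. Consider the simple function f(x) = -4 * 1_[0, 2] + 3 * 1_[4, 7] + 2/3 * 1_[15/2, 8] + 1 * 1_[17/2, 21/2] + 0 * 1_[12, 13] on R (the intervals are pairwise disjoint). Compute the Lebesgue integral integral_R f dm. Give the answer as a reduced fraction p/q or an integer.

For a simple function f = sum_i c_i * 1_{A_i} with disjoint A_i,
  integral f dm = sum_i c_i * m(A_i).
Lengths of the A_i:
  m(A_1) = 2 - 0 = 2.
  m(A_2) = 7 - 4 = 3.
  m(A_3) = 8 - 15/2 = 1/2.
  m(A_4) = 21/2 - 17/2 = 2.
  m(A_5) = 13 - 12 = 1.
Contributions c_i * m(A_i):
  (-4) * (2) = -8.
  (3) * (3) = 9.
  (2/3) * (1/2) = 1/3.
  (1) * (2) = 2.
  (0) * (1) = 0.
Total: -8 + 9 + 1/3 + 2 + 0 = 10/3.

10/3


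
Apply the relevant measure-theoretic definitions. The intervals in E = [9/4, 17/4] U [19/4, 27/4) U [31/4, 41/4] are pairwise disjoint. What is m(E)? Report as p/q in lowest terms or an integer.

For pairwise disjoint intervals, m(union_i I_i) = sum_i m(I_i),
and m is invariant under swapping open/closed endpoints (single points have measure 0).
So m(E) = sum_i (b_i - a_i).
  I_1 has length 17/4 - 9/4 = 2.
  I_2 has length 27/4 - 19/4 = 2.
  I_3 has length 41/4 - 31/4 = 5/2.
Summing:
  m(E) = 2 + 2 + 5/2 = 13/2.

13/2


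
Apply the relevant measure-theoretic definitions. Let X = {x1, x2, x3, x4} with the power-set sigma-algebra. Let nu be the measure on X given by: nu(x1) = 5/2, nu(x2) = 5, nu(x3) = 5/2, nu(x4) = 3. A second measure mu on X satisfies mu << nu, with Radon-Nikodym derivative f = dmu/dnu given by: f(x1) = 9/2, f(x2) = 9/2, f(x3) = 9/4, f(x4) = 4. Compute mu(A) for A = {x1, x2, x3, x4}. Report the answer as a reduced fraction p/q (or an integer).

By the defining property of the Radon-Nikodym derivative, for every measurable set A,
  mu(A) = integral_A f dnu.
Since nu is a discrete measure concentrated on the atoms of X, the integral over A reduces to the sum
  mu(A) = sum_{x in A} f(x) * nu({x}).
Computing each term:
  x1: f(x1) * nu(x1) = 9/2 * 5/2 = 45/4.
  x2: f(x2) * nu(x2) = 9/2 * 5 = 45/2.
  x3: f(x3) * nu(x3) = 9/4 * 5/2 = 45/8.
  x4: f(x4) * nu(x4) = 4 * 3 = 12.
Summing: mu(A) = 45/4 + 45/2 + 45/8 + 12 = 411/8.

411/8


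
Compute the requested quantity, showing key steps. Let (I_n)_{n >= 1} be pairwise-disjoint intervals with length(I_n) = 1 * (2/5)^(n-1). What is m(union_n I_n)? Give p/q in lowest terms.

By countable additivity of the Lebesgue measure on pairwise disjoint measurable sets,
  m(union_{n >= 1} I_n) = sum_{n >= 1} m(I_n) = sum_{n >= 1} a * r^(n-1),
  with a = 1 and r = 2/5.
Since 0 < r = 2/5 < 1, the geometric series converges:
  sum_{n >= 1} a * r^(n-1) = a / (1 - r).
  = 1 / (1 - 2/5)
  = 1 / (3/5)
  = 5/3.

5/3


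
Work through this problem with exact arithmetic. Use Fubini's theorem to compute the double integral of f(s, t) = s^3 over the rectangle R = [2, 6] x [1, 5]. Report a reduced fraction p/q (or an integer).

f(s, t) is a tensor product of a function of s and a function of t, and both factors are bounded continuous (hence Lebesgue integrable) on the rectangle, so Fubini's theorem applies:
  integral_R f d(m x m) = (integral_a1^b1 s^3 ds) * (integral_a2^b2 1 dt).
Inner integral in s: integral_{2}^{6} s^3 ds = (6^4 - 2^4)/4
  = 320.
Inner integral in t: integral_{1}^{5} 1 dt = (5^1 - 1^1)/1
  = 4.
Product: (320) * (4) = 1280.

1280


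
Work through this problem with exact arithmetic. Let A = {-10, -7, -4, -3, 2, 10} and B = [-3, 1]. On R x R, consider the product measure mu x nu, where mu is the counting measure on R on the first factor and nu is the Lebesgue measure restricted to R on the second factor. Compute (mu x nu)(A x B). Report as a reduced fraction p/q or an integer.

For a measurable rectangle A x B, the product measure satisfies
  (mu x nu)(A x B) = mu(A) * nu(B).
  mu(A) = 6.
  nu(B) = 4.
  (mu x nu)(A x B) = 6 * 4 = 24.

24


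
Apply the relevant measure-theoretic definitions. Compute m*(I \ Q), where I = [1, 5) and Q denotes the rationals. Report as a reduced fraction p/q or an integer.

The interval I = [1, 5) has m(I) = 5 - 1 = 4 (endpoints are measure-zero, so open/closed/half-open agree). Write I = (I cap Q) u (I \ Q). The rationals in I are countable, so m*(I cap Q) = 0 (cover each rational by intervals whose total length is arbitrarily small). By countable subadditivity m*(I) <= m*(I cap Q) + m*(I \ Q), hence m*(I \ Q) >= m(I) = 4. The reverse inequality m*(I \ Q) <= m*(I) = 4 is trivial since (I \ Q) is a subset of I. Therefore m*(I \ Q) = 4.

4


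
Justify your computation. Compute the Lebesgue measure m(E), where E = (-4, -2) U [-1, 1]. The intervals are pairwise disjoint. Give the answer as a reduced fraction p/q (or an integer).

For pairwise disjoint intervals, m(union_i I_i) = sum_i m(I_i),
and m is invariant under swapping open/closed endpoints (single points have measure 0).
So m(E) = sum_i (b_i - a_i).
  I_1 has length -2 - (-4) = 2.
  I_2 has length 1 - (-1) = 2.
Summing:
  m(E) = 2 + 2 = 4.

4


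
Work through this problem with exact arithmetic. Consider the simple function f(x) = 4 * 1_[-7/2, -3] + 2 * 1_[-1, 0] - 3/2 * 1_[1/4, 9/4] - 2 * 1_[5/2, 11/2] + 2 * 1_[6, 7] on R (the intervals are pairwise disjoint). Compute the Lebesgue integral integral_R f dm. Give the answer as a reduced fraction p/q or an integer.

For a simple function f = sum_i c_i * 1_{A_i} with disjoint A_i,
  integral f dm = sum_i c_i * m(A_i).
Lengths of the A_i:
  m(A_1) = -3 - (-7/2) = 1/2.
  m(A_2) = 0 - (-1) = 1.
  m(A_3) = 9/4 - 1/4 = 2.
  m(A_4) = 11/2 - 5/2 = 3.
  m(A_5) = 7 - 6 = 1.
Contributions c_i * m(A_i):
  (4) * (1/2) = 2.
  (2) * (1) = 2.
  (-3/2) * (2) = -3.
  (-2) * (3) = -6.
  (2) * (1) = 2.
Total: 2 + 2 - 3 - 6 + 2 = -3.

-3


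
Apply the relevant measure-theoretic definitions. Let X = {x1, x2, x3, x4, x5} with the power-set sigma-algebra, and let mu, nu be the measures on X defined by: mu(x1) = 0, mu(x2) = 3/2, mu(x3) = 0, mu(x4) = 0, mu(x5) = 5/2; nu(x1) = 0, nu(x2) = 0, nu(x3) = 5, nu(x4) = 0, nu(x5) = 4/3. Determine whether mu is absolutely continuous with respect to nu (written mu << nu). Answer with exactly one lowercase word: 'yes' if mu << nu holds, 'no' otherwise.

mu << nu means: every nu-null measurable set is also mu-null; equivalently, for every atom x, if nu({x}) = 0 then mu({x}) = 0.
Checking each atom:
  x1: nu = 0, mu = 0 -> consistent with mu << nu.
  x2: nu = 0, mu = 3/2 > 0 -> violates mu << nu.
  x3: nu = 5 > 0 -> no constraint.
  x4: nu = 0, mu = 0 -> consistent with mu << nu.
  x5: nu = 4/3 > 0 -> no constraint.
The atom(s) x2 violate the condition (nu = 0 but mu > 0). Therefore mu is NOT absolutely continuous w.r.t. nu.

no


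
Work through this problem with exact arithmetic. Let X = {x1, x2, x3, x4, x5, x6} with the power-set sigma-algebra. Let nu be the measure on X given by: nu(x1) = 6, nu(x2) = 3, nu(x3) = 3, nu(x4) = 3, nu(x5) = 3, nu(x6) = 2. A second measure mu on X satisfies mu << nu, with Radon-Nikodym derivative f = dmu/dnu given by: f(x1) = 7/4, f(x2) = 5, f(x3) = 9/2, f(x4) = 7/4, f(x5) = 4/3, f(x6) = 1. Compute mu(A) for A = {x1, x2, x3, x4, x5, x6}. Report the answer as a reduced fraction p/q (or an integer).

By the defining property of the Radon-Nikodym derivative, for every measurable set A,
  mu(A) = integral_A f dnu.
Since nu is a discrete measure concentrated on the atoms of X, the integral over A reduces to the sum
  mu(A) = sum_{x in A} f(x) * nu({x}).
Computing each term:
  x1: f(x1) * nu(x1) = 7/4 * 6 = 21/2.
  x2: f(x2) * nu(x2) = 5 * 3 = 15.
  x3: f(x3) * nu(x3) = 9/2 * 3 = 27/2.
  x4: f(x4) * nu(x4) = 7/4 * 3 = 21/4.
  x5: f(x5) * nu(x5) = 4/3 * 3 = 4.
  x6: f(x6) * nu(x6) = 1 * 2 = 2.
Summing: mu(A) = 21/2 + 15 + 27/2 + 21/4 + 4 + 2 = 201/4.

201/4


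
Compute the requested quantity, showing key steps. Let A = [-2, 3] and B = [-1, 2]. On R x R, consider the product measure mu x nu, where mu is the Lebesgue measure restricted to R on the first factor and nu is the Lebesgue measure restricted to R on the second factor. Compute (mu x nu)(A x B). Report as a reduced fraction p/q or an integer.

For a measurable rectangle A x B, the product measure satisfies
  (mu x nu)(A x B) = mu(A) * nu(B).
  mu(A) = 5.
  nu(B) = 3.
  (mu x nu)(A x B) = 5 * 3 = 15.

15


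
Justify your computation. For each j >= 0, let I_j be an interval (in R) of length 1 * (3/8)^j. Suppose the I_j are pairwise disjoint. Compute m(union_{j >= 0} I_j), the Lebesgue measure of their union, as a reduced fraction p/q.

By countable additivity of the Lebesgue measure on pairwise disjoint measurable sets,
  m(union_{j >= 0} I_j) = sum_{j >= 0} m(I_j) = sum_{j >= 0} a * r^j,
  with a = 1 and r = 3/8.
Since 0 < r = 3/8 < 1, the geometric series converges:
  sum_{j >= 0} a * r^j = a / (1 - r).
  = 1 / (1 - 3/8)
  = 1 / (5/8)
  = 8/5.

8/5


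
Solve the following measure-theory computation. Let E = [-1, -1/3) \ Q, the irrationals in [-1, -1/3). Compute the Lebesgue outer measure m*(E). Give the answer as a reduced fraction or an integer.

The interval I = [-1, -1/3) has m(I) = -1/3 - (-1) = 2/3 (endpoints are measure-zero, so open/closed/half-open agree). Write I = (I cap Q) u (I \ Q). The rationals in I are countable, so m*(I cap Q) = 0 (cover each rational by intervals whose total length is arbitrarily small). By countable subadditivity m*(I) <= m*(I cap Q) + m*(I \ Q), hence m*(I \ Q) >= m(I) = 2/3. The reverse inequality m*(I \ Q) <= m*(I) = 2/3 is trivial since (I \ Q) is a subset of I. Therefore m*(I \ Q) = 2/3.

2/3


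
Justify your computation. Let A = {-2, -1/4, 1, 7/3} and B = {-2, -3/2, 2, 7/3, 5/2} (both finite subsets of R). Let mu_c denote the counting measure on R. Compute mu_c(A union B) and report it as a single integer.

Counting measure on a finite set equals cardinality. By inclusion-exclusion, |A union B| = |A| + |B| - |A cap B|.
|A| = 4, |B| = 5, |A cap B| = 2.
So mu_c(A union B) = 4 + 5 - 2 = 7.

7


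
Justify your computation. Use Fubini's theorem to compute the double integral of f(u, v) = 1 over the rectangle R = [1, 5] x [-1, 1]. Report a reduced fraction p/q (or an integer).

f(u, v) is a tensor product of a function of u and a function of v, and both factors are bounded continuous (hence Lebesgue integrable) on the rectangle, so Fubini's theorem applies:
  integral_R f d(m x m) = (integral_a1^b1 1 du) * (integral_a2^b2 1 dv).
Inner integral in u: integral_{1}^{5} 1 du = (5^1 - 1^1)/1
  = 4.
Inner integral in v: integral_{-1}^{1} 1 dv = (1^1 - (-1)^1)/1
  = 2.
Product: (4) * (2) = 8.

8


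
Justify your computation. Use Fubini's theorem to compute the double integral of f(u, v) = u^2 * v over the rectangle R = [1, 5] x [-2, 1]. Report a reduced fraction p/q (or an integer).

f(u, v) is a tensor product of a function of u and a function of v, and both factors are bounded continuous (hence Lebesgue integrable) on the rectangle, so Fubini's theorem applies:
  integral_R f d(m x m) = (integral_a1^b1 u^2 du) * (integral_a2^b2 v dv).
Inner integral in u: integral_{1}^{5} u^2 du = (5^3 - 1^3)/3
  = 124/3.
Inner integral in v: integral_{-2}^{1} v dv = (1^2 - (-2)^2)/2
  = -3/2.
Product: (124/3) * (-3/2) = -62.

-62


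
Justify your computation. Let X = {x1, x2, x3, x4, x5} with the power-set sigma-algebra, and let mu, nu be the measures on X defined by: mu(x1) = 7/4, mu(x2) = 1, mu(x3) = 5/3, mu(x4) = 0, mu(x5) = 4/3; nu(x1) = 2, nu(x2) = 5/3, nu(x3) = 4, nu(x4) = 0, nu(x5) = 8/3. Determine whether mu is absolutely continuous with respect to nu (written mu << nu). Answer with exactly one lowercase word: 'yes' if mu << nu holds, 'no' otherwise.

mu << nu means: every nu-null measurable set is also mu-null; equivalently, for every atom x, if nu({x}) = 0 then mu({x}) = 0.
Checking each atom:
  x1: nu = 2 > 0 -> no constraint.
  x2: nu = 5/3 > 0 -> no constraint.
  x3: nu = 4 > 0 -> no constraint.
  x4: nu = 0, mu = 0 -> consistent with mu << nu.
  x5: nu = 8/3 > 0 -> no constraint.
No atom violates the condition. Therefore mu << nu.

yes


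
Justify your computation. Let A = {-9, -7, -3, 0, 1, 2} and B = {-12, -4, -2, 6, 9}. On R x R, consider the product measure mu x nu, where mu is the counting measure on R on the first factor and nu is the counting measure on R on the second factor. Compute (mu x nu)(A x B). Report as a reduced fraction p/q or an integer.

For a measurable rectangle A x B, the product measure satisfies
  (mu x nu)(A x B) = mu(A) * nu(B).
  mu(A) = 6.
  nu(B) = 5.
  (mu x nu)(A x B) = 6 * 5 = 30.

30


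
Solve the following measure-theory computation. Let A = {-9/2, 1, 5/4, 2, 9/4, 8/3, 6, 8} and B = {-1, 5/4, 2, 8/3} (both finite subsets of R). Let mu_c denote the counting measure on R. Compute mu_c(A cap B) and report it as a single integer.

Counting measure on a finite set equals cardinality. mu_c(A cap B) = |A cap B| (elements appearing in both).
Enumerating the elements of A that also lie in B gives 3 element(s).
So mu_c(A cap B) = 3.

3


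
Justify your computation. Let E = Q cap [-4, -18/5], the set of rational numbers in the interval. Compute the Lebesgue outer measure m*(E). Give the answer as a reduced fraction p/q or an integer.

The set Q cap [-4, -18/5] is countable (a subset of the countable set Q). Lebesgue outer measure of any countable set is 0: each singleton {q} has m*({q}) = 0, and by countable subadditivity m*(union_k {q_k}) <= sum_k m*({q_k}) = sum_k 0 = 0. The reverse inequality m*(E) >= 0 is automatic. So m*(Q cap [-4, -18/5]) = 0.

0


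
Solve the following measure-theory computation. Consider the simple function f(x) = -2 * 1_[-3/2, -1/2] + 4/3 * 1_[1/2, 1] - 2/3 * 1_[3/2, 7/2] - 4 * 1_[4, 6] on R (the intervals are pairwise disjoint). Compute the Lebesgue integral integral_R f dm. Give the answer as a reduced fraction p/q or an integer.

For a simple function f = sum_i c_i * 1_{A_i} with disjoint A_i,
  integral f dm = sum_i c_i * m(A_i).
Lengths of the A_i:
  m(A_1) = -1/2 - (-3/2) = 1.
  m(A_2) = 1 - 1/2 = 1/2.
  m(A_3) = 7/2 - 3/2 = 2.
  m(A_4) = 6 - 4 = 2.
Contributions c_i * m(A_i):
  (-2) * (1) = -2.
  (4/3) * (1/2) = 2/3.
  (-2/3) * (2) = -4/3.
  (-4) * (2) = -8.
Total: -2 + 2/3 - 4/3 - 8 = -32/3.

-32/3


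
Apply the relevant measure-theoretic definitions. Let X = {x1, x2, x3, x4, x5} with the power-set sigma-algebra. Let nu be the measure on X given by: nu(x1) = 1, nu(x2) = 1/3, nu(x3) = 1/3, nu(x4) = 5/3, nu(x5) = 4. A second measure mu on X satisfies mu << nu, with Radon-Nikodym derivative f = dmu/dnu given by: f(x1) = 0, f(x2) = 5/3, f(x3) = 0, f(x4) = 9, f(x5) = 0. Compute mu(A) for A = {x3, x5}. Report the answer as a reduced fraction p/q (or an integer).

By the defining property of the Radon-Nikodym derivative, for every measurable set A,
  mu(A) = integral_A f dnu.
Since nu is a discrete measure concentrated on the atoms of X, the integral over A reduces to the sum
  mu(A) = sum_{x in A} f(x) * nu({x}).
Computing each term:
  x3: f(x3) * nu(x3) = 0 * 1/3 = 0.
  x5: f(x5) * nu(x5) = 0 * 4 = 0.
Summing: mu(A) = 0 + 0 = 0.

0


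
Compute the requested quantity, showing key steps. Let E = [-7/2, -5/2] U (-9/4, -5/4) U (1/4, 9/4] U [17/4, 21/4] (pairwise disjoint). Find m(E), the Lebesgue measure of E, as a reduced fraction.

For pairwise disjoint intervals, m(union_i I_i) = sum_i m(I_i),
and m is invariant under swapping open/closed endpoints (single points have measure 0).
So m(E) = sum_i (b_i - a_i).
  I_1 has length -5/2 - (-7/2) = 1.
  I_2 has length -5/4 - (-9/4) = 1.
  I_3 has length 9/4 - 1/4 = 2.
  I_4 has length 21/4 - 17/4 = 1.
Summing:
  m(E) = 1 + 1 + 2 + 1 = 5.

5


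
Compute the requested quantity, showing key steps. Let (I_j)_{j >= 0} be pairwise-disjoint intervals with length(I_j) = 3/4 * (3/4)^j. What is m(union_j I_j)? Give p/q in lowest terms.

By countable additivity of the Lebesgue measure on pairwise disjoint measurable sets,
  m(union_{j >= 0} I_j) = sum_{j >= 0} m(I_j) = sum_{j >= 0} a * r^j,
  with a = 3/4 and r = 3/4.
Since 0 < r = 3/4 < 1, the geometric series converges:
  sum_{j >= 0} a * r^j = a / (1 - r).
  = 3/4 / (1 - 3/4)
  = 3/4 / (1/4)
  = 3.

3


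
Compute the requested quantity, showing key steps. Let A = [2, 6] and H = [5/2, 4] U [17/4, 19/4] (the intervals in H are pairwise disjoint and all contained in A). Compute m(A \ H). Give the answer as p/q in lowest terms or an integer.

The ambient interval has length m(A) = 6 - 2 = 4.
Since the holes are disjoint and sit inside A, by finite additivity
  m(H) = sum_i (b_i - a_i), and m(A \ H) = m(A) - m(H).
Computing the hole measures:
  m(H_1) = 4 - 5/2 = 3/2.
  m(H_2) = 19/4 - 17/4 = 1/2.
Summed: m(H) = 3/2 + 1/2 = 2.
So m(A \ H) = 4 - 2 = 2.

2


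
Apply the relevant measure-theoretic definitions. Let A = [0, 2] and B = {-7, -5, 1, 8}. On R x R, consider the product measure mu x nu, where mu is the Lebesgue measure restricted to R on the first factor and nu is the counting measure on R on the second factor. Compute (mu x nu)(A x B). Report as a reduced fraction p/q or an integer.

For a measurable rectangle A x B, the product measure satisfies
  (mu x nu)(A x B) = mu(A) * nu(B).
  mu(A) = 2.
  nu(B) = 4.
  (mu x nu)(A x B) = 2 * 4 = 8.

8


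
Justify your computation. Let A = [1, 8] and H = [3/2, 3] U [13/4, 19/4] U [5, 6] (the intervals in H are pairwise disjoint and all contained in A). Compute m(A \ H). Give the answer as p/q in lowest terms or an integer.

The ambient interval has length m(A) = 8 - 1 = 7.
Since the holes are disjoint and sit inside A, by finite additivity
  m(H) = sum_i (b_i - a_i), and m(A \ H) = m(A) - m(H).
Computing the hole measures:
  m(H_1) = 3 - 3/2 = 3/2.
  m(H_2) = 19/4 - 13/4 = 3/2.
  m(H_3) = 6 - 5 = 1.
Summed: m(H) = 3/2 + 3/2 + 1 = 4.
So m(A \ H) = 7 - 4 = 3.

3


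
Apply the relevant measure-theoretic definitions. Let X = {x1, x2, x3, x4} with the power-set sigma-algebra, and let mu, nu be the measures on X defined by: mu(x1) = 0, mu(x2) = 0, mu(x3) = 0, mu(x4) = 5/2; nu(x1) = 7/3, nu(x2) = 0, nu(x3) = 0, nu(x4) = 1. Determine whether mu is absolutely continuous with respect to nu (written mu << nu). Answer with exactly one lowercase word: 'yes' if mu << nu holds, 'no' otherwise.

mu << nu means: every nu-null measurable set is also mu-null; equivalently, for every atom x, if nu({x}) = 0 then mu({x}) = 0.
Checking each atom:
  x1: nu = 7/3 > 0 -> no constraint.
  x2: nu = 0, mu = 0 -> consistent with mu << nu.
  x3: nu = 0, mu = 0 -> consistent with mu << nu.
  x4: nu = 1 > 0 -> no constraint.
No atom violates the condition. Therefore mu << nu.

yes


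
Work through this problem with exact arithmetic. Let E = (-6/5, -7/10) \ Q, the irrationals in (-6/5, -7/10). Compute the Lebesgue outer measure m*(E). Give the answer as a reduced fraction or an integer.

The interval I = (-6/5, -7/10) has m(I) = -7/10 - (-6/5) = 1/2 (endpoints are measure-zero, so open/closed/half-open agree). Write I = (I cap Q) u (I \ Q). The rationals in I are countable, so m*(I cap Q) = 0 (cover each rational by intervals whose total length is arbitrarily small). By countable subadditivity m*(I) <= m*(I cap Q) + m*(I \ Q), hence m*(I \ Q) >= m(I) = 1/2. The reverse inequality m*(I \ Q) <= m*(I) = 1/2 is trivial since (I \ Q) is a subset of I. Therefore m*(I \ Q) = 1/2.

1/2


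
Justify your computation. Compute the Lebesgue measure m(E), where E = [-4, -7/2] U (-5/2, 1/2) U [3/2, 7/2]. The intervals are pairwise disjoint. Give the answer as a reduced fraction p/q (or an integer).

For pairwise disjoint intervals, m(union_i I_i) = sum_i m(I_i),
and m is invariant under swapping open/closed endpoints (single points have measure 0).
So m(E) = sum_i (b_i - a_i).
  I_1 has length -7/2 - (-4) = 1/2.
  I_2 has length 1/2 - (-5/2) = 3.
  I_3 has length 7/2 - 3/2 = 2.
Summing:
  m(E) = 1/2 + 3 + 2 = 11/2.

11/2


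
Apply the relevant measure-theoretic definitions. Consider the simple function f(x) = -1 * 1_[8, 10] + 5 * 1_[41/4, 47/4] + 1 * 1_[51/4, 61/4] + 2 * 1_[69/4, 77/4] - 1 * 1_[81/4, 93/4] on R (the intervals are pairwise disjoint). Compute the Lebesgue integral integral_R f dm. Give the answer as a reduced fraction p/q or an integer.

For a simple function f = sum_i c_i * 1_{A_i} with disjoint A_i,
  integral f dm = sum_i c_i * m(A_i).
Lengths of the A_i:
  m(A_1) = 10 - 8 = 2.
  m(A_2) = 47/4 - 41/4 = 3/2.
  m(A_3) = 61/4 - 51/4 = 5/2.
  m(A_4) = 77/4 - 69/4 = 2.
  m(A_5) = 93/4 - 81/4 = 3.
Contributions c_i * m(A_i):
  (-1) * (2) = -2.
  (5) * (3/2) = 15/2.
  (1) * (5/2) = 5/2.
  (2) * (2) = 4.
  (-1) * (3) = -3.
Total: -2 + 15/2 + 5/2 + 4 - 3 = 9.

9


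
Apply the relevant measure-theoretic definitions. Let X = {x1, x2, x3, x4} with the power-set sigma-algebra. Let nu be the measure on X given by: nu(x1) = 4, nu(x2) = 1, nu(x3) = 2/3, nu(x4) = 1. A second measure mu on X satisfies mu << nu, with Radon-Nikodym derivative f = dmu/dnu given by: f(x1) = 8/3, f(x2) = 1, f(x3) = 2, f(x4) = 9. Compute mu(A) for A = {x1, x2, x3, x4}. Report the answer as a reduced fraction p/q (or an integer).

By the defining property of the Radon-Nikodym derivative, for every measurable set A,
  mu(A) = integral_A f dnu.
Since nu is a discrete measure concentrated on the atoms of X, the integral over A reduces to the sum
  mu(A) = sum_{x in A} f(x) * nu({x}).
Computing each term:
  x1: f(x1) * nu(x1) = 8/3 * 4 = 32/3.
  x2: f(x2) * nu(x2) = 1 * 1 = 1.
  x3: f(x3) * nu(x3) = 2 * 2/3 = 4/3.
  x4: f(x4) * nu(x4) = 9 * 1 = 9.
Summing: mu(A) = 32/3 + 1 + 4/3 + 9 = 22.

22


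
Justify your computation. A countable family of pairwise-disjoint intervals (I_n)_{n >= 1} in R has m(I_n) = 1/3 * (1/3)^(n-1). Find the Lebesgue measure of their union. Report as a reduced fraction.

By countable additivity of the Lebesgue measure on pairwise disjoint measurable sets,
  m(union_{n >= 1} I_n) = sum_{n >= 1} m(I_n) = sum_{n >= 1} a * r^(n-1),
  with a = 1/3 and r = 1/3.
Since 0 < r = 1/3 < 1, the geometric series converges:
  sum_{n >= 1} a * r^(n-1) = a / (1 - r).
  = 1/3 / (1 - 1/3)
  = 1/3 / (2/3)
  = 1/2.

1/2


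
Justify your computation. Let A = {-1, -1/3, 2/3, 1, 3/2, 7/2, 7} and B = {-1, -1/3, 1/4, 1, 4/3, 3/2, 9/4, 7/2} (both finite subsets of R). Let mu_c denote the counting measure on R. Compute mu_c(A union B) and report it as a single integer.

Counting measure on a finite set equals cardinality. By inclusion-exclusion, |A union B| = |A| + |B| - |A cap B|.
|A| = 7, |B| = 8, |A cap B| = 5.
So mu_c(A union B) = 7 + 8 - 5 = 10.

10


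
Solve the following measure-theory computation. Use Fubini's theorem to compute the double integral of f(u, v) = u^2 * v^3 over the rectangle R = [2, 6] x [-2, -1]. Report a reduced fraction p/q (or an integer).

f(u, v) is a tensor product of a function of u and a function of v, and both factors are bounded continuous (hence Lebesgue integrable) on the rectangle, so Fubini's theorem applies:
  integral_R f d(m x m) = (integral_a1^b1 u^2 du) * (integral_a2^b2 v^3 dv).
Inner integral in u: integral_{2}^{6} u^2 du = (6^3 - 2^3)/3
  = 208/3.
Inner integral in v: integral_{-2}^{-1} v^3 dv = ((-1)^4 - (-2)^4)/4
  = -15/4.
Product: (208/3) * (-15/4) = -260.

-260


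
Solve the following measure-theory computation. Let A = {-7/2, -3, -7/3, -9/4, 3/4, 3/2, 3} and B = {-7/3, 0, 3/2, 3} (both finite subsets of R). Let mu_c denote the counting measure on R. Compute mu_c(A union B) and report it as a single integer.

Counting measure on a finite set equals cardinality. By inclusion-exclusion, |A union B| = |A| + |B| - |A cap B|.
|A| = 7, |B| = 4, |A cap B| = 3.
So mu_c(A union B) = 7 + 4 - 3 = 8.

8


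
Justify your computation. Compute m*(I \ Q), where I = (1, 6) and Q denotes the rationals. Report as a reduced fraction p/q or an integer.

The interval I = (1, 6) has m(I) = 6 - 1 = 5 (endpoints are measure-zero, so open/closed/half-open agree). Write I = (I cap Q) u (I \ Q). The rationals in I are countable, so m*(I cap Q) = 0 (cover each rational by intervals whose total length is arbitrarily small). By countable subadditivity m*(I) <= m*(I cap Q) + m*(I \ Q), hence m*(I \ Q) >= m(I) = 5. The reverse inequality m*(I \ Q) <= m*(I) = 5 is trivial since (I \ Q) is a subset of I. Therefore m*(I \ Q) = 5.

5


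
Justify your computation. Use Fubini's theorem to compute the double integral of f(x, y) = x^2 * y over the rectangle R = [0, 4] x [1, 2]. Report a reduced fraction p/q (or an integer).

f(x, y) is a tensor product of a function of x and a function of y, and both factors are bounded continuous (hence Lebesgue integrable) on the rectangle, so Fubini's theorem applies:
  integral_R f d(m x m) = (integral_a1^b1 x^2 dx) * (integral_a2^b2 y dy).
Inner integral in x: integral_{0}^{4} x^2 dx = (4^3 - 0^3)/3
  = 64/3.
Inner integral in y: integral_{1}^{2} y dy = (2^2 - 1^2)/2
  = 3/2.
Product: (64/3) * (3/2) = 32.

32


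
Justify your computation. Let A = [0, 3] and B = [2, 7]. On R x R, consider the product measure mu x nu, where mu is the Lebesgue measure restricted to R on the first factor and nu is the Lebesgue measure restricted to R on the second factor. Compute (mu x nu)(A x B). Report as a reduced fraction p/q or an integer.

For a measurable rectangle A x B, the product measure satisfies
  (mu x nu)(A x B) = mu(A) * nu(B).
  mu(A) = 3.
  nu(B) = 5.
  (mu x nu)(A x B) = 3 * 5 = 15.

15


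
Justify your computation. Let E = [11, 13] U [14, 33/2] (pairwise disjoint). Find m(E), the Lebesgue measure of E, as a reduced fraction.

For pairwise disjoint intervals, m(union_i I_i) = sum_i m(I_i),
and m is invariant under swapping open/closed endpoints (single points have measure 0).
So m(E) = sum_i (b_i - a_i).
  I_1 has length 13 - 11 = 2.
  I_2 has length 33/2 - 14 = 5/2.
Summing:
  m(E) = 2 + 5/2 = 9/2.

9/2


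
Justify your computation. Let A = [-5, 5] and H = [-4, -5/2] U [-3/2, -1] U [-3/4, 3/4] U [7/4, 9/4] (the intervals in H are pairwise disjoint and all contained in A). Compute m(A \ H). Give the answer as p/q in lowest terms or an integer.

The ambient interval has length m(A) = 5 - (-5) = 10.
Since the holes are disjoint and sit inside A, by finite additivity
  m(H) = sum_i (b_i - a_i), and m(A \ H) = m(A) - m(H).
Computing the hole measures:
  m(H_1) = -5/2 - (-4) = 3/2.
  m(H_2) = -1 - (-3/2) = 1/2.
  m(H_3) = 3/4 - (-3/4) = 3/2.
  m(H_4) = 9/4 - 7/4 = 1/2.
Summed: m(H) = 3/2 + 1/2 + 3/2 + 1/2 = 4.
So m(A \ H) = 10 - 4 = 6.

6


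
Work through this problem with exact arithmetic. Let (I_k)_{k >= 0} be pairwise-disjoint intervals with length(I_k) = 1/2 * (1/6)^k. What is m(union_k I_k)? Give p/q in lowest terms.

By countable additivity of the Lebesgue measure on pairwise disjoint measurable sets,
  m(union_{k >= 0} I_k) = sum_{k >= 0} m(I_k) = sum_{k >= 0} a * r^k,
  with a = 1/2 and r = 1/6.
Since 0 < r = 1/6 < 1, the geometric series converges:
  sum_{k >= 0} a * r^k = a / (1 - r).
  = 1/2 / (1 - 1/6)
  = 1/2 / (5/6)
  = 3/5.

3/5


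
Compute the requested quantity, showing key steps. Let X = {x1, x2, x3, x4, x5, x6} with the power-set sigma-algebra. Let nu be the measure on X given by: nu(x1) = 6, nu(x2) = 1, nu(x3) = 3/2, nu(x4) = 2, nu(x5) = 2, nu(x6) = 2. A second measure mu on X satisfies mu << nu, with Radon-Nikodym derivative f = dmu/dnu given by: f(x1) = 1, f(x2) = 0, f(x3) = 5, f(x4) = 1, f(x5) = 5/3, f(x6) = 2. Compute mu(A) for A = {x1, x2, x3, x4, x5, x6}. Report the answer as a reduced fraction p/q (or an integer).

By the defining property of the Radon-Nikodym derivative, for every measurable set A,
  mu(A) = integral_A f dnu.
Since nu is a discrete measure concentrated on the atoms of X, the integral over A reduces to the sum
  mu(A) = sum_{x in A} f(x) * nu({x}).
Computing each term:
  x1: f(x1) * nu(x1) = 1 * 6 = 6.
  x2: f(x2) * nu(x2) = 0 * 1 = 0.
  x3: f(x3) * nu(x3) = 5 * 3/2 = 15/2.
  x4: f(x4) * nu(x4) = 1 * 2 = 2.
  x5: f(x5) * nu(x5) = 5/3 * 2 = 10/3.
  x6: f(x6) * nu(x6) = 2 * 2 = 4.
Summing: mu(A) = 6 + 0 + 15/2 + 2 + 10/3 + 4 = 137/6.

137/6


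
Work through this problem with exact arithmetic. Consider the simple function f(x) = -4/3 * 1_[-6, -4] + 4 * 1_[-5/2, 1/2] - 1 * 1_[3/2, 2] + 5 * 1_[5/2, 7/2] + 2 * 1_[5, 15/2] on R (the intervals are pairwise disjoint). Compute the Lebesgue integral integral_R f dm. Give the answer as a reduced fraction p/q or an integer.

For a simple function f = sum_i c_i * 1_{A_i} with disjoint A_i,
  integral f dm = sum_i c_i * m(A_i).
Lengths of the A_i:
  m(A_1) = -4 - (-6) = 2.
  m(A_2) = 1/2 - (-5/2) = 3.
  m(A_3) = 2 - 3/2 = 1/2.
  m(A_4) = 7/2 - 5/2 = 1.
  m(A_5) = 15/2 - 5 = 5/2.
Contributions c_i * m(A_i):
  (-4/3) * (2) = -8/3.
  (4) * (3) = 12.
  (-1) * (1/2) = -1/2.
  (5) * (1) = 5.
  (2) * (5/2) = 5.
Total: -8/3 + 12 - 1/2 + 5 + 5 = 113/6.

113/6


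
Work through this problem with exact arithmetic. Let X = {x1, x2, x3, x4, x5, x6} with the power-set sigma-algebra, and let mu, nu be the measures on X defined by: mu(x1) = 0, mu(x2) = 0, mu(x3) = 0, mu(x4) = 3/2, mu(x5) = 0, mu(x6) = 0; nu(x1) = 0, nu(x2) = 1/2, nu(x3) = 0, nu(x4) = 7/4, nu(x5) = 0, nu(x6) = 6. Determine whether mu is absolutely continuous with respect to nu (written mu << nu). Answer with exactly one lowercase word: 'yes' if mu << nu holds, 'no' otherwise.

mu << nu means: every nu-null measurable set is also mu-null; equivalently, for every atom x, if nu({x}) = 0 then mu({x}) = 0.
Checking each atom:
  x1: nu = 0, mu = 0 -> consistent with mu << nu.
  x2: nu = 1/2 > 0 -> no constraint.
  x3: nu = 0, mu = 0 -> consistent with mu << nu.
  x4: nu = 7/4 > 0 -> no constraint.
  x5: nu = 0, mu = 0 -> consistent with mu << nu.
  x6: nu = 6 > 0 -> no constraint.
No atom violates the condition. Therefore mu << nu.

yes


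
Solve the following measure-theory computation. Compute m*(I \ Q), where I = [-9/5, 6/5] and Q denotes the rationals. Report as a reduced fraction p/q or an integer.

The interval I = [-9/5, 6/5] has m(I) = 6/5 - (-9/5) = 3 (endpoints are measure-zero, so open/closed/half-open agree). Write I = (I cap Q) u (I \ Q). The rationals in I are countable, so m*(I cap Q) = 0 (cover each rational by intervals whose total length is arbitrarily small). By countable subadditivity m*(I) <= m*(I cap Q) + m*(I \ Q), hence m*(I \ Q) >= m(I) = 3. The reverse inequality m*(I \ Q) <= m*(I) = 3 is trivial since (I \ Q) is a subset of I. Therefore m*(I \ Q) = 3.

3
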